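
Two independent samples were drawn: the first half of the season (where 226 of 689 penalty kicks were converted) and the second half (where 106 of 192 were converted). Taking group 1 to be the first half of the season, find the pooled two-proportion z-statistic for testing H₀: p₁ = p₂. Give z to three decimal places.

p̂₁ = 226/689 = 0.32801, p̂₂ = 106/192 = 0.55208.
Pooled p̂ = (226+106)/(689+192) = 332/881 = 0.37684.
Pooled SE = √[0.2348327·0.00665971] ≈ 0.039546.
z = (p̂₁ − p̂₂)/SE = (0.32801 − 0.55208)/0.039546 = -0.22407/0.039546 = -5.666.

z = -5.666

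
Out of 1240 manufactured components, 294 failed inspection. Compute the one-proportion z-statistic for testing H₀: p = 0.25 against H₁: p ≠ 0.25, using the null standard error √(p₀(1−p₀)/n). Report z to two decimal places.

p̂ = 294/1240 = 0.23710.
Under H₀, SE = √(p₀(1−p₀)/n) = √(0.25·0.75/1240) = √0.000151210 = 0.012297.
Test statistic: z = -0.01290/0.012297 = -1.05.

z = -1.05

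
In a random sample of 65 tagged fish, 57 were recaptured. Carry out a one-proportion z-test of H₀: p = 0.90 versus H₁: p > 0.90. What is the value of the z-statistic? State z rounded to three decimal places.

z = -0.620

With x = 57 successes in n = 65, p̂ = 0.87692.
Null standard error: √(0.90·0.10/65) = √0.001384615 = 0.037210.
z = (0.87692 − 0.90)/0.037210 = -0.02308/0.037210 = -0.620.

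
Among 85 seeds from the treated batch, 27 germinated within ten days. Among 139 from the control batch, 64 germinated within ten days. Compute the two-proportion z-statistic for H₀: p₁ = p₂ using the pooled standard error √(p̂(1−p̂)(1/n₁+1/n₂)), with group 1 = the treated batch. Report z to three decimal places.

p̂₁ = 27/85 = 0.31765, p̂₂ = 64/139 = 0.46043.
Pooling: p̂ = 91/224 = 0.40625.
Pooled SE = √[0.2412109·0.01895895] ≈ 0.067625.
z = -0.14278/0.067625 = -2.111.

z = -2.111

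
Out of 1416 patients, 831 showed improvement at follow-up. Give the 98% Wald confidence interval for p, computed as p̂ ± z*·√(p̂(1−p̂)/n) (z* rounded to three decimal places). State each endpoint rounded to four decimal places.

Sample proportion p̂ = 831/1416 = 0.58686.
SE(p̂) = √(0.58686·0.41314/1416) = 0.013085.
For 98% confidence, z* = 2.326.
Margin of error: 2.326 × 0.013085 = 0.03044.
CI: 0.58686 ± 0.03044 = (0.5564, 0.6173).

(0.5564, 0.6173)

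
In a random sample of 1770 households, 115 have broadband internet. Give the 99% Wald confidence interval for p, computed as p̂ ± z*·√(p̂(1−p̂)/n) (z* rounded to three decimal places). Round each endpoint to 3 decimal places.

(0.050, 0.080)

With x = 115 successes in n = 1770, p̂ = 0.06497.
SE(p̂) = √(0.06497·0.93503/1770) = 0.005859.
z* = 2.576 at the 99% level.
Margin of error: 2.576 × 0.005859 = 0.01509.
CI: 0.06497 ± 0.01509 = (0.050, 0.080).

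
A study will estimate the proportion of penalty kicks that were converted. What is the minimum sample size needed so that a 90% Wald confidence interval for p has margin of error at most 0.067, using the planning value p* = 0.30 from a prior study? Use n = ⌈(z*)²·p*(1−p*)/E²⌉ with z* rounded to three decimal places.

For 90% confidence, z* = 1.645.
p*(1−p*) = 0.2100.
Required n before rounding: 2.706025 × 0.2100 / 0.067² = 126.591.
⌈126.591⌉ = 127.

n = 127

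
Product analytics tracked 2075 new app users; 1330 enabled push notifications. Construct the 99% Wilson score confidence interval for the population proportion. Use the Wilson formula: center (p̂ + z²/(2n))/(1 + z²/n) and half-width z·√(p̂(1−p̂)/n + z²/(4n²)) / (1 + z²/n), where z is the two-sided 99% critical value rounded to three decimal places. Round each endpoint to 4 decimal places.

(0.6134, 0.6676)

Here p̂ = 1330/2075 = 0.64096 and z = 2.576 (z² = 6.635776).
Denominator 1 + z²/n = 1 + 6.635776/2075 = 1.003198.
Adjusted center: (0.64096 + z²/(2n))/1.003198 = 0.64051.
Radicand: p̂(1−p̂)/n + z²/(4n²) = 0.000110906 + 0.000000385 = 0.000111291.
Half-width = z·√(radicand)/denom = 2.576·0.010549/1.003198 = 0.02709.
Interval: 0.64051 ± 0.02709 → (0.6134, 0.6676).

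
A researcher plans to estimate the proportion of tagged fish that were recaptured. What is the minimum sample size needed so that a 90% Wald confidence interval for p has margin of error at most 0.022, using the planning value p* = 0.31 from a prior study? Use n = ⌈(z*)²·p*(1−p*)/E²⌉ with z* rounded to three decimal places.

n = 1196

The 90% critical value is z* = 1.645.
p*(1−p*) = 0.31·0.69 = 0.2139.
Required n before rounding: 2.706025 × 0.2139 / 0.022² = 1195.907.
⌈1195.907⌉ = 1196.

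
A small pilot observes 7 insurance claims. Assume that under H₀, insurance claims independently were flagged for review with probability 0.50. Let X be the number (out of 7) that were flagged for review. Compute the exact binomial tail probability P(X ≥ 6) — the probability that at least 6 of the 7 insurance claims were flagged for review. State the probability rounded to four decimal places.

X is binomial with n = 7 and p = 0.50.
P(X ≥ 6) = C(7,6)·0.50^6·0.50^1 + C(7,7)·0.50^7·0.50^0.
= 0.054688 + 0.007812 = 0.0625.

P = 0.0625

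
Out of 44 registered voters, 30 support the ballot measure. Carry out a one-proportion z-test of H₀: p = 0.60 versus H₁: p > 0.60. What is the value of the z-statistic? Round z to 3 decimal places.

z = 1.108

The sample proportion is 30/44 = 0.68182.
Null standard error: √(0.60·0.40/44) = √0.005454545 = 0.073855.
Test statistic: z = 0.08182/0.073855 = 1.108.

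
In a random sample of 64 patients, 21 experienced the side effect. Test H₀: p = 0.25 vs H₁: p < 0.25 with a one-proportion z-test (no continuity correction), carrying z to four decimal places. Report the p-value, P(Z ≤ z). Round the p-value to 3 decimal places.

p-value = 0.926

p̂ = 21/64 = 0.32812.
SE₀ = √(0.25·0.75/64) = 0.054127.
Test statistic (full precision, shown to 4 dp): z = (21/64 − 0.25)/SE₀ ≈ 1.4434.
From the standard normal, P(Z ≤ z) = 0.926.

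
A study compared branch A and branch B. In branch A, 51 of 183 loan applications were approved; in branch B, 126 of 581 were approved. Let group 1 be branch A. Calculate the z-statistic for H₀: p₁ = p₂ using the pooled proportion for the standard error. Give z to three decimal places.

z = 1.729

Sample proportions: p̂₁ = 51/183 = 0.27869 and p̂₂ = 126/581 = 0.21687.
Pooling: p̂ = 177/764 = 0.23168.
SE = √[p̂(1−p̂)(1/n₁+1/n₂)] = √[0.23168·0.76832·(1/183+1/581)] ≈ 0.035764.
z = (p̂₁ − p̂₂)/SE = (0.27869 − 0.21687)/0.035764 = 0.06182/0.035764 = 1.729.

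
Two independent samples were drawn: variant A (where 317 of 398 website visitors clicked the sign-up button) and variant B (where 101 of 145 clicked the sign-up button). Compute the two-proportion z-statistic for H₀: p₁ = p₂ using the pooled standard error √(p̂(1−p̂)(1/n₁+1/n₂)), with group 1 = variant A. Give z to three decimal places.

Sample proportions: p̂₁ = 317/398 = 0.79648 and p̂₂ = 101/145 = 0.69655.
Pooling: p̂ = 418/543 = 0.76980.
SE = √[p̂(1−p̂)(1/n₁+1/n₂)] = √[0.76980·0.23020·(1/398+1/145)] ≈ 0.040834.
z = (p̂₁ − p̂₂)/SE = (0.79648 − 0.69655)/0.040834 = 0.09993/0.040834 = 2.447.

z = 2.447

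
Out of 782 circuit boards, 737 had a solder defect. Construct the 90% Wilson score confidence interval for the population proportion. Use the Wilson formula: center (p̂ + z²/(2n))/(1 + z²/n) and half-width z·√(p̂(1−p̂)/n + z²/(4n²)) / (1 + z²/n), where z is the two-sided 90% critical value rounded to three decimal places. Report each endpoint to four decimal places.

p̂ = 737/782 = 0.94246; z = 1.645, so z² = 2.706025.
Denominator 1 + z²/n = 1 + 2.706025/782 = 1.003460.
Adjusted center: (0.94246 + z²/(2n))/1.003460 = 0.94093.
Radicand: p̂(1−p̂)/n + z²/(4n²) = 0.000069352 + 0.000001106 = 0.000070458.
Half-width = 1.645·√0.000070458/1.003460 = 0.01376.
CI: 0.94093 ± 0.01376 = (0.9272, 0.9547).

(0.9272, 0.9547)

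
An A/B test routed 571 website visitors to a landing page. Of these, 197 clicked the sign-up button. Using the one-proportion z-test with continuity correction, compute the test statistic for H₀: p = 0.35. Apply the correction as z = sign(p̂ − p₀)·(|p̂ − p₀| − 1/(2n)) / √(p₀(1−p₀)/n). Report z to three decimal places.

Sample proportion p̂ = 197/571 = 0.34501. p̂ − p₀ = -0.004991.
1/(2n) = 0.000876.
Corrected numerator: |-0.004991| − 0.000876 = 0.004115.
Null standard error: √(0.35·0.65/571) = √0.000398424 = 0.019961.
z = −0.004115/0.019961 = -0.206.

z = -0.206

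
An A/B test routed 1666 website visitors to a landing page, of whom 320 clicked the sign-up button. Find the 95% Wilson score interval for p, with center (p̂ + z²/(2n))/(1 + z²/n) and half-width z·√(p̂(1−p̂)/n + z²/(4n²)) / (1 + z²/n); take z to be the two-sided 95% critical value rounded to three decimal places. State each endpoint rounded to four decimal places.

Here p̂ = 320/1666 = 0.19208 and z = 1.960 (z² = 3.841600).
1 + z²/n = 1.002306.
Center = (0.19208 + 0.001153)/1.002306 = 0.19279.
Radicand: p̂(1−p̂)/n + z²/(4n²) = 0.000093147 + 0.000000346 = 0.000093493.
Half-width = 1.960·√0.000093493/1.002306 = 0.01891.
CI: 0.19279 ± 0.01891 = (0.1739, 0.2117).

(0.1739, 0.2117)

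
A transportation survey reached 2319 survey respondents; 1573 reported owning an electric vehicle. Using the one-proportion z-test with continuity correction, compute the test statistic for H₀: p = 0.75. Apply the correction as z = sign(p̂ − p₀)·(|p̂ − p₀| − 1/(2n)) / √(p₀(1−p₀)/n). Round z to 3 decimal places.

z = -7.949

The sample proportion is 1573/2319 = 0.67831. p̂ − p₀ = -0.071690.
1/(2n) = 0.000216.
Corrected numerator: |-0.071690| − 0.000216 = 0.071474.
Under H₀, SE = √(p₀(1−p₀)/n) = √(0.75·0.25/2319) = √0.000080854 = 0.008992.
z = −0.071474/0.008992 = -7.949.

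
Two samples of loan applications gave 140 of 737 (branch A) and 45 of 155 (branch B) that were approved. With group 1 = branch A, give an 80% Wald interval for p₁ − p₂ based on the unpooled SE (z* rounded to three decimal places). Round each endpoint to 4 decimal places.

p̂₁ = 0.18996, p̂₂ = 0.29032, so the observed difference is -0.10036.
SE = √(0.000208785 + 0.001329261) = √0.001538046 = 0.039218.
z* = 1.282 at the 80% level. Margin of error = 0.05028.
CI: -0.10036 ± 0.05028 = (-0.1506, -0.0501).

(-0.1506, -0.0501)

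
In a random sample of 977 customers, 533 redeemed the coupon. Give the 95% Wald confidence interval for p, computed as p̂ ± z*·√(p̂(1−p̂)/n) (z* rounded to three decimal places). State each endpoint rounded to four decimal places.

(0.5143, 0.5768)

With x = 533 successes in n = 977, p̂ = 0.54555.
SE = √(p̂(1−p̂)/n) = √(0.247925/977) = 0.015930.
The 95% critical value is z* = 1.960.
Margin of error: 1.960 × 0.015930 = 0.03122.
CI: 0.54555 ± 0.03122 = (0.5143, 0.5768).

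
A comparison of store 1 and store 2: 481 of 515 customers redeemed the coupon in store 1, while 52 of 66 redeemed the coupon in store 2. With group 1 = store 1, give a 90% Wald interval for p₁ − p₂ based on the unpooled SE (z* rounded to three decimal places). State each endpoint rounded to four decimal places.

p̂₁ = 0.93398, p̂₂ = 0.78788, so the observed difference is 0.14610.
Unpooled SE = √(p̂₁(1−p̂₁)/n₁ + p̂₂(1−p̂₂)/n₂) = √(0.000119730 + 0.002532209) = 0.051497.
For 90% confidence, z* = 1.645. Margin = 1.645·0.051497 = 0.08471.
So the interval runs from 0.0614 to 0.2308.

(0.0614, 0.2308)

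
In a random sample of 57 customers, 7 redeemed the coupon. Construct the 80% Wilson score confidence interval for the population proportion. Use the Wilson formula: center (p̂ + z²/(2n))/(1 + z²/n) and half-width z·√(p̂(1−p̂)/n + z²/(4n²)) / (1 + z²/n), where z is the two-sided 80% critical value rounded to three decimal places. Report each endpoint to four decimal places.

p̂ = 7/57 = 0.12281; z = 1.282, so z² = 1.643524.
1 + z²/n = 1.028834.
Adjusted center: (0.12281 + z²/(2n))/1.028834 = 0.13338.
Radicand: p̂(1−p̂)/n + z²/(4n²) = 0.001889920 + 0.000126464 = 0.002016384.
Half-width = 1.282·√0.002016384/1.028834 = 0.05595.
Interval: 0.13338 ± 0.05595 → (0.0774, 0.1893).

(0.0774, 0.1893)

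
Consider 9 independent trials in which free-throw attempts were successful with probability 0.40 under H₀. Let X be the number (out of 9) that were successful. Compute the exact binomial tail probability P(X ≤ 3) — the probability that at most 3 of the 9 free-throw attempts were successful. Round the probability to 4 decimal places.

X is binomial with n = 9 and p = 0.40.
P(X ≤ 3) = C(9,0)·0.40^0·0.60^9 + C(9,1)·0.40^1·0.60^8 + C(9,2)·0.40^2·0.60^7 + C(9,3)·0.40^3·0.60^6.
= 0.010078 + 0.060466 + 0.161243 + 0.250823 = 0.4826.

P = 0.4826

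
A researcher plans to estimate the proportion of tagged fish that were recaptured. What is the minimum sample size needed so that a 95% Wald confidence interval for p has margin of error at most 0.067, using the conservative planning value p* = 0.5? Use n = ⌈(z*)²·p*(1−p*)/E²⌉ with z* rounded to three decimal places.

z* = 1.960 at the 95% level.
p*(1−p*) = 0.50·0.50 = 0.2500.
Required n before rounding: 3.841600 × 0.2500 / 0.067² = 213.945.
⌈213.945⌉ = 214.

n = 214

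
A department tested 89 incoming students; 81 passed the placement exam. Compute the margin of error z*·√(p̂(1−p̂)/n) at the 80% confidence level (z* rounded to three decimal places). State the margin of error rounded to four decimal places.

Sample proportion p̂ = 81/89 = 0.91011.
Standard error of p̂: √(0.081808/89) = √0.000919189 = 0.030318.
z* = 1.282 at the 80% level.
So ME = 0.0389.

ME = 0.0389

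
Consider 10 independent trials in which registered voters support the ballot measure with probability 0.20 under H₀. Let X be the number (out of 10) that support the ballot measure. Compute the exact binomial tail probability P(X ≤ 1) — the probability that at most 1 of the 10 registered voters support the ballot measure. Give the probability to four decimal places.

X ~ Binomial(n=10, p=0.20).
P(X ≤ 1) = C(10,0)·0.20^0·0.80^10 + C(10,1)·0.20^1·0.80^9.
= 0.107374 + 0.268435 = 0.3758.

P = 0.3758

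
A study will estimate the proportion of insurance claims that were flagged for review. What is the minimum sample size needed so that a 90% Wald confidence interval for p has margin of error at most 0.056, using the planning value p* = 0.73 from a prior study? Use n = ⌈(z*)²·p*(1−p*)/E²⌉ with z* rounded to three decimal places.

n = 171

z* = 1.645 at the 90% level.
p*(1−p*) = 0.1971.
Required n before rounding: 2.706025 × 0.1971 / 0.056² = 170.076.
⌈170.076⌉ = 171.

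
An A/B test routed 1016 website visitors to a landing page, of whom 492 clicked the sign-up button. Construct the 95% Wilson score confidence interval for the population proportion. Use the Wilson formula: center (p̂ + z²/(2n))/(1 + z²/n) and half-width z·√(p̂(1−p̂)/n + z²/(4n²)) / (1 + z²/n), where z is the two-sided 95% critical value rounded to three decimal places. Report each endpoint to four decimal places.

p̂ = 492/1016 = 0.48425; z = 1.960, so z² = 3.841600.
Denominator 1 + z²/n = 1 + 3.841600/1016 = 1.003781.
Adjusted center: (0.48425 + z²/(2n))/1.003781 = 0.48431.
Radicand: p̂(1−p̂)/n + z²/(4n²) = 0.000245819 + 0.000000930 = 0.000246749.
Half-width = z·√(radicand)/denom = 1.960·0.015708/1.003781 = 0.03067.
So the interval runs from 0.4536 to 0.5150.

(0.4536, 0.5150)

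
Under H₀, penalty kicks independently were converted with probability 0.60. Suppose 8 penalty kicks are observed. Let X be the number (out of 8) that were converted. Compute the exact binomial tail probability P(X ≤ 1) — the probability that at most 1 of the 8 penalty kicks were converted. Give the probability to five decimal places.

P = 0.00852

X is binomial with n = 8 and p = 0.60.
P(X ≤ 1) = C(8,0)·0.60^0·0.40^8 + C(8,1)·0.60^1·0.40^7.
= 0.000655 + 0.007864 = 0.00852.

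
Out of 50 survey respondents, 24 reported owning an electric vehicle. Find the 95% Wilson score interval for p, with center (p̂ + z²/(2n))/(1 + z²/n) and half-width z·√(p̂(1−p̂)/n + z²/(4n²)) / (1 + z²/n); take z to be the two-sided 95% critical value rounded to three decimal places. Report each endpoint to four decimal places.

(0.3480, 0.6149)

p̂ = 24/50 = 0.48000; z = 1.960, so z² = 3.841600.
1 + z²/n = 1.076832.
Center = (0.48000 + 0.038416)/1.076832 = 0.48143.
Radicand: p̂(1−p̂)/n + z²/(4n²) = 0.004992000 + 0.000384160 = 0.005376160.
Half-width = 1.960·√0.005376160/1.076832 = 0.13346.
CI: 0.48143 ± 0.13346 = (0.3480, 0.6149).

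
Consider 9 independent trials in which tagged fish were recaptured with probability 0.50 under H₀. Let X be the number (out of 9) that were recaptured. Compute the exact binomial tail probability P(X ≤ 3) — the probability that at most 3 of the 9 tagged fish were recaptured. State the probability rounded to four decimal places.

P = 0.2539

X is binomial with n = 9 and p = 0.50.
P(X ≤ 3) = C(9,0)·0.50^0·0.50^9 + C(9,1)·0.50^1·0.50^8 + C(9,2)·0.50^2·0.50^7 + C(9,3)·0.50^3·0.50^6.
= 0.001953 + 0.017578 + 0.070312 + 0.164062 = 0.2539.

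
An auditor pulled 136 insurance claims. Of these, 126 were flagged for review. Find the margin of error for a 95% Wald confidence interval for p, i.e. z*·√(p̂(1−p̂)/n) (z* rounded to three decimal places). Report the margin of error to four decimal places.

ME = 0.0439

The sample proportion is 126/136 = 0.92647.
Standard error of p̂: √(0.068123/136) = √0.000500903 = 0.022381.
z* = 1.960 at the 95% level.
So ME = 0.0439.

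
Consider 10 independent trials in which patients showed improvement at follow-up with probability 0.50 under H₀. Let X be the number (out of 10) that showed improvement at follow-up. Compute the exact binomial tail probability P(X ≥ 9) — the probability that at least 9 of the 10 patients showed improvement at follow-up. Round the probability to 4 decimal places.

P = 0.0107

X is binomial with n = 10 and p = 0.50.
P(X ≥ 9) = C(10,9)·0.50^9·0.50^1 + C(10,10)·0.50^10·0.50^0.
= 0.009766 + 0.000977 = 0.0107.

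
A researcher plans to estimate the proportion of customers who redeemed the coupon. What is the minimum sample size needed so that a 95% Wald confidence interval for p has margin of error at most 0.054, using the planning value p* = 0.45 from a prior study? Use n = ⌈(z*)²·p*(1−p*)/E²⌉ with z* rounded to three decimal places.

z* = 1.960 at the 95% level.
p*(1−p*) = 0.2475.
(z*)²·p*(1−p*)/E² = 3.841600·0.2475/0.002916 = 326.062.
Rounding up, n = 327.

n = 327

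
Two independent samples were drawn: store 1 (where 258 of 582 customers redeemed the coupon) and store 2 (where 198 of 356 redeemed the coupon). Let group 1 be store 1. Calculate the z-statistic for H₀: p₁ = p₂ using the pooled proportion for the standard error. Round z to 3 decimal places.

Sample proportions: p̂₁ = 258/582 = 0.44330 and p̂₂ = 198/356 = 0.55618.
Pooling: p̂ = 456/938 = 0.48614.
SE = √[p̂(1−p̂)(1/n₁+1/n₂)] = √[0.48614·0.51386·(1/582+1/356)] ≈ 0.033629.
z = (p̂₁ − p̂₂)/SE = (0.44330 − 0.55618)/0.033629 = -0.11288/0.033629 = -3.357.

z = -3.357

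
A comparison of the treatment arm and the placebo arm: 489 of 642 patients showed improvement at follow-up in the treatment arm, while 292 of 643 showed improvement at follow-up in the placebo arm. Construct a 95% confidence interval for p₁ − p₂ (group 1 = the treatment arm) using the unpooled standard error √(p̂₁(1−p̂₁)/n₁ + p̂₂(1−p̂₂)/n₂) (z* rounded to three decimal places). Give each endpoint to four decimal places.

p̂₁ = 0.76168, p̂₂ = 0.45412, so the observed difference is 0.30756.
SE = √(0.000282745 + 0.000385529) = √0.000668274 = 0.025851.
For 95% confidence, z* = 1.960. Margin = 1.960·0.025851 = 0.05067.
Interval: 0.30756 ± 0.05067 → (0.2569, 0.3582).

(0.2569, 0.3582)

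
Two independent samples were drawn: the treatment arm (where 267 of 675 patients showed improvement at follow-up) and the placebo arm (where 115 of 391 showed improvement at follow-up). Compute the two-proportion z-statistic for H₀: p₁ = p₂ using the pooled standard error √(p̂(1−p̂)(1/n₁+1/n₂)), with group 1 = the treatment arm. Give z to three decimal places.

z = 3.329

Sample proportions: p̂₁ = 267/675 = 0.39556 and p̂₂ = 115/391 = 0.29412.
Pooled p̂ = (267+115)/(675+391) = 382/1066 = 0.35835.
Pooled SE = √[0.2299350·0.00403903] ≈ 0.030475.
z = 0.10144/0.030475 = 3.329.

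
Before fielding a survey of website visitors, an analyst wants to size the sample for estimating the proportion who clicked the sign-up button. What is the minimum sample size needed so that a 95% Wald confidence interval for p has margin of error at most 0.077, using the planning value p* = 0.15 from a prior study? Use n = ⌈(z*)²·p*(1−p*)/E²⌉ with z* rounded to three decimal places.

z* = 1.960 at the 95% level.
p*(1−p*) = 0.15·0.85 = 0.1275.
Required n before rounding: 3.841600 × 0.1275 / 0.077² = 82.612.
Rounding up, n = 83.

n = 83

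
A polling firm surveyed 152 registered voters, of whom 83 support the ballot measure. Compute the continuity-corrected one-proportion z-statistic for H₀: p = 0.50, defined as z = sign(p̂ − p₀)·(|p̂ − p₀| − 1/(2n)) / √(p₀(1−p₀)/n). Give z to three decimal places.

p̂ = 83/152 = 0.54605. p̂ − p₀ = 0.046053.
1/(2n) = 0.003289.
Corrected numerator: |0.046053| − 0.003289 = 0.042764.
Under H₀, SE = √(p₀(1−p₀)/n) = √(0.50·0.50/152) = √0.001644737 = 0.040555.
z = +0.042764/0.040555 = 1.054.

z = 1.054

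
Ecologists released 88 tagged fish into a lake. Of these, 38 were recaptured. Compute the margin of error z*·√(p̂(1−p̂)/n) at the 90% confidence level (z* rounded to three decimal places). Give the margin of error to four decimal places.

With x = 38 successes in n = 88, p̂ = 0.43182.
SE(p̂) = √(0.43182·0.56818/88) = 0.052802.
z* = 1.645 at the 90% level.
Margin of error = z*·SE = 1.645 × 0.052802 = 0.0869.

ME = 0.0869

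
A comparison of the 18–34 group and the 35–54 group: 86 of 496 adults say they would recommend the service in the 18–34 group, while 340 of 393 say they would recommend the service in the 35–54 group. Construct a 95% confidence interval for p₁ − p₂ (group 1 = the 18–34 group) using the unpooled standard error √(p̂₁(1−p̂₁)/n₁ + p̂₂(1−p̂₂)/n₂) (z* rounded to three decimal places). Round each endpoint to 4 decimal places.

p̂₁ = 0.17339, p̂₂ = 0.86514, so the observed difference is -0.69175.
SE = √(0.000288960 + 0.000296877) = √0.000585837 = 0.024204.
For 95% confidence, z* = 1.960. Margin of error = 0.04744.
CI: -0.69175 ± 0.04744 = (-0.7392, -0.6443).

(-0.7392, -0.6443)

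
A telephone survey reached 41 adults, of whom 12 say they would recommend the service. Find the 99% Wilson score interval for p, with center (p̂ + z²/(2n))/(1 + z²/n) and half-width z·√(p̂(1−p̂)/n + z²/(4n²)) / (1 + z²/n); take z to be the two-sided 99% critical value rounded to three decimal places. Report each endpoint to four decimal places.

(0.1493, 0.4938)

Here p̂ = 12/41 = 0.29268 and z = 2.576 (z² = 6.635776).
Denominator 1 + z²/n = 1 + 6.635776/41 = 1.161848.
Adjusted center: (0.29268 + z²/(2n))/1.161848 = 0.32156.
Radicand: p̂(1−p̂)/n + z²/(4n²) = 0.005049259 + 0.000986879 = 0.006036138.
Half-width = z·√(radicand)/denom = 2.576·0.077693/1.161848 = 0.17226.
CI: 0.32156 ± 0.17226 = (0.1493, 0.4938).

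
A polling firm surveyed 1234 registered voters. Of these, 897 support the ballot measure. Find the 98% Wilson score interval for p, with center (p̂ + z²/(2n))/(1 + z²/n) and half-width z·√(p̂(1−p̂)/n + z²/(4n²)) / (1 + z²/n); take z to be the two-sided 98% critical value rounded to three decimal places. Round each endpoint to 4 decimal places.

(0.6965, 0.7554)

Here p̂ = 897/1234 = 0.72690 and z = 2.326 (z² = 5.410276).
Denominator 1 + z²/n = 1 + 5.410276/1234 = 1.004384.
Adjusted center: (0.72690 + z²/(2n))/1.004384 = 0.72591.
Radicand: p̂(1−p̂)/n + z²/(4n²) = 0.000160871 + 0.000000888 = 0.000161759.
Half-width = 2.326·√0.000161759/1.004384 = 0.02945.
Interval: 0.72591 ± 0.02945 → (0.6965, 0.7554).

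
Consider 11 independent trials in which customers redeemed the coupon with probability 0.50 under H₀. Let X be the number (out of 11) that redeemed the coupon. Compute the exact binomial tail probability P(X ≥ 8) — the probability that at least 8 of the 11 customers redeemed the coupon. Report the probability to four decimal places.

X ~ Binomial(n=11, p=0.50).
P(X ≥ 8) = C(11,8)·0.50^8·0.50^3 + C(11,9)·0.50^9·0.50^2 + C(11,10)·0.50^10·0.50^1 + C(11,11)·0.50^11·0.50^0.
= 0.080566 + 0.026855 + 0.005371 + 0.000488 = 0.1133.

P = 0.1133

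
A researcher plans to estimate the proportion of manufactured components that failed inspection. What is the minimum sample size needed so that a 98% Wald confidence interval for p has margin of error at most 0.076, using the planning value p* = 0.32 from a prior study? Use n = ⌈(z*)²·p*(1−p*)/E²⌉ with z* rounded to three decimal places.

z* = 2.326 at the 98% level.
p*(1−p*) = 0.32·0.68 = 0.2176.
Required n before rounding: 5.410276 × 0.2176 / 0.076² = 203.822.
Rounding up, n = 204.

n = 204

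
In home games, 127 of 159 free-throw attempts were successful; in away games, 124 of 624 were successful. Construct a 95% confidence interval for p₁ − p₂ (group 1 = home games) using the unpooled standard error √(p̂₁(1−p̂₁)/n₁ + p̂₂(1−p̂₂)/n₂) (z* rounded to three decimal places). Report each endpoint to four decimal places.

(0.5303, 0.6698)

p̂₁ = 127/159 = 0.79874, p̂₂ = 124/624 = 0.19872; p̂₁ − p̂₂ = 0.60002.
Unpooled SE = √(p̂₁(1−p̂₁)/n₁ + p̂₂(1−p̂₂)/n₂) = √(0.001011026 + 0.000255175) = 0.035584.
For 95% confidence, z* = 1.960. Margin = 1.960·0.035584 = 0.06974.
CI: 0.60002 ± 0.06974 = (0.5303, 0.6698).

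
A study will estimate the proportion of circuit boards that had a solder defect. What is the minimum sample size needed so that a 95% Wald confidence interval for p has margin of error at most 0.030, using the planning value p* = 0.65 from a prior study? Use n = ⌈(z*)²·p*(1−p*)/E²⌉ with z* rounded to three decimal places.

n = 972

z* = 1.960 at the 95% level.
p*(1−p*) = 0.65·0.35 = 0.2275.
Required n before rounding: 3.841600 × 0.2275 / 0.030² = 971.071.
Rounding up, n = 972.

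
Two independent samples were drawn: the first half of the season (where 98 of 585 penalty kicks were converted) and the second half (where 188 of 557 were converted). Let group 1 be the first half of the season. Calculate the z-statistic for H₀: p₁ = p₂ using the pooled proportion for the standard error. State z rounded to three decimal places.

Sample proportions: p̂₁ = 98/585 = 0.16752 and p̂₂ = 188/557 = 0.33752.
Pooling: p̂ = 286/1142 = 0.25044.
Pooled SE = √[0.1877187·0.00350473] ≈ 0.025650.
z = -0.17000/0.025650 = -6.628.

z = -6.628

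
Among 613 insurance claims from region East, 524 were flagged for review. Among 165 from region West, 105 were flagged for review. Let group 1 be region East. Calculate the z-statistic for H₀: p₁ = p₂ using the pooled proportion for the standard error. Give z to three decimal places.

Sample proportions: p̂₁ = 524/613 = 0.85481 and p̂₂ = 105/165 = 0.63636.
Pooled p̂ = (524+105)/(613+165) = 629/778 = 0.80848.
Pooled SE = √[0.1548381·0.00769193] ≈ 0.034511.
z = (p̂₁ − p̂₂)/SE = (0.85481 − 0.63636)/0.034511 = 0.21845/0.034511 = 6.330.

z = 6.330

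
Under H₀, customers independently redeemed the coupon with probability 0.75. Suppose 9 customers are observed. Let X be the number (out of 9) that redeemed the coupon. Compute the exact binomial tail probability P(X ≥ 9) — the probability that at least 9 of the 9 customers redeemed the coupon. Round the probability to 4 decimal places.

X is binomial with n = 9 and p = 0.75.
P(X ≥ 9) = C(9,9)·0.75^9·0.25^0.
= 0.075085 = 0.0751.

P = 0.0751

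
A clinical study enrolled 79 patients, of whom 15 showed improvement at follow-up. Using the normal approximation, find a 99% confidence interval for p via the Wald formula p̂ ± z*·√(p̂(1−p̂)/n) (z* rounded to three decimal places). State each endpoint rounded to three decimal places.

The sample proportion is 15/79 = 0.18987.
SE = √(p̂(1−p̂)/n) = √(0.153822/79) = 0.044126.
The 99% critical value is z* = 2.576.
Margin of error: 2.576 × 0.044126 = 0.11367.
Interval: 0.18987 ± 0.11367 → (0.076, 0.304).

(0.076, 0.304)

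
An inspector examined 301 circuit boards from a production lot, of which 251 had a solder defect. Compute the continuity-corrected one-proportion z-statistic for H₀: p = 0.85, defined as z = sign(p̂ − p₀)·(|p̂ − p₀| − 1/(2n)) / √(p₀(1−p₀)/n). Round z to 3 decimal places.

z = -0.702

Sample proportion p̂ = 251/301 = 0.83389. p̂ − p₀ = -0.016113.
1/(2n) = 0.001661.
Corrected numerator: |-0.016113| − 0.001661 = 0.014452.
Null standard error: √(0.85·0.15/301) = √0.000423588 = 0.020581.
z = −0.014452/0.020581 = -0.702.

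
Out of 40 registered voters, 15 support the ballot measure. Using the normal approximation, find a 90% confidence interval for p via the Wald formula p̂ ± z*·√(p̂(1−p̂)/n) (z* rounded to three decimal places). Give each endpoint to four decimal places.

(0.2491, 0.5009)

The sample proportion is 15/40 = 0.37500.
Standard error of p̂: √(0.234375/40) = √0.005859375 = 0.076547.
z* = 1.645 at the 90% level.
Margin of error: 1.645 × 0.076547 = 0.12592.
So the interval runs from 0.2491 to 0.5009.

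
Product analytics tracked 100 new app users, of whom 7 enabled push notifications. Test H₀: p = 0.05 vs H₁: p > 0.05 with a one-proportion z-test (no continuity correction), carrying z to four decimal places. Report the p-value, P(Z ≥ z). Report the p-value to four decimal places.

p̂ = 7/100 = 0.07000.
Under H₀, SE = √(p₀(1−p₀)/n) = √(0.05·0.95/100) = √0.000475000 = 0.021794.
z = (p̂ − p₀)/SE = (7/100 − 0.05)/0.021794 ≈ 0.9177.
From the standard normal, P(Z ≥ z) = 0.1794.

p-value = 0.1794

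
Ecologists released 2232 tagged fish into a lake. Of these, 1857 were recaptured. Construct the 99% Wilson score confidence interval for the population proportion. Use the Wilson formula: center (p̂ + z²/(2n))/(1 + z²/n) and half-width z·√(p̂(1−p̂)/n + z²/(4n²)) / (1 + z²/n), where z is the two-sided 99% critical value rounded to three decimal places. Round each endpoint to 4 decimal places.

p̂ = 1857/2232 = 0.83199; z = 2.576, so z² = 6.635776.
Denominator 1 + z²/n = 1 + 6.635776/2232 = 1.002973.
Adjusted center: (0.83199 + z²/(2n))/1.002973 = 0.83101.
Radicand: p̂(1−p̂)/n + z²/(4n²) = 0.000062627 + 0.000000333 = 0.000062960.
Half-width = 2.576·√0.000062960/1.002973 = 0.02038.
So the interval runs from 0.8106 to 0.8514.

(0.8106, 0.8514)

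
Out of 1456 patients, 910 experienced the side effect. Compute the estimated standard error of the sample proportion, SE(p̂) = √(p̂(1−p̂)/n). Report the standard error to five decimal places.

With x = 910 successes in n = 1456, p̂ = 0.62500.
p̂(1−p̂) = 0.62500·0.37500 = 0.234375.
SE = √(0.234375/1456) = √0.000160972 = 0.01269.

SE = 0.01269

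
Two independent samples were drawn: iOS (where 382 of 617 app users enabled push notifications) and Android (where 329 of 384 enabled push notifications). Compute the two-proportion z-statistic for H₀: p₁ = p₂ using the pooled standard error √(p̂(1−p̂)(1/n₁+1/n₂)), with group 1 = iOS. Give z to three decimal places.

z = -8.060

Sample proportions: p̂₁ = 382/617 = 0.61912 and p̂₂ = 329/384 = 0.85677.
Pooled p̂ = (382+329)/(617+384) = 711/1001 = 0.71029.
SE = √[p̂(1−p̂)(1/n₁+1/n₂)] = √[0.71029·0.28971·(1/617+1/384)] ≈ 0.029486.
z = (p̂₁ − p̂₂)/SE = (0.61912 − 0.85677)/0.029486 = -0.23765/0.029486 = -8.060.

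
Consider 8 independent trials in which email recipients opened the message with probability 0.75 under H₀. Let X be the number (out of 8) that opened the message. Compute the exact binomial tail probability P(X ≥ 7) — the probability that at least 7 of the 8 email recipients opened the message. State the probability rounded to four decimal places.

P = 0.3671

X is binomial with n = 8 and p = 0.75.
P(X ≥ 7) = C(8,7)·0.75^7·0.25^1 + C(8,8)·0.75^8·0.25^0.
= 0.266968 + 0.100113 = 0.3671.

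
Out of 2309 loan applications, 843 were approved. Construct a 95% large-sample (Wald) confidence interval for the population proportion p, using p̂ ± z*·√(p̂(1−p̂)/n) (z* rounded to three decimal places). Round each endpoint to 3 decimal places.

The sample proportion is 843/2309 = 0.36509.
Standard error of p̂: √(0.231800/2309) = √0.000100390 = 0.010019.
z* = 1.960 at the 95% level.
Margin of error: 1.960 × 0.010019 = 0.01964.
So the interval runs from 0.345 to 0.385.

(0.345, 0.385)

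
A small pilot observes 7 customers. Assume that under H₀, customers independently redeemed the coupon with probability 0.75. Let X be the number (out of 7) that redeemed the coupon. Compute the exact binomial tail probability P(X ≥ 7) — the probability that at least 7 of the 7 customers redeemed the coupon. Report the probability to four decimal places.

P = 0.1335

X is binomial with n = 7 and p = 0.75.
P(X ≥ 7) = C(7,7)·0.75^7·0.25^0.
= 0.133484 = 0.1335.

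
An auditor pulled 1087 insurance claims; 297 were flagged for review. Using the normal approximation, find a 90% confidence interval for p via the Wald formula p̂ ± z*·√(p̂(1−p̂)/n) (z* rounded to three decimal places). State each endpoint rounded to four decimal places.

(0.2510, 0.2955)

The sample proportion is 297/1087 = 0.27323.
SE(p̂) = √(0.27323·0.72677/1087) = 0.013516.
The 90% critical value is z* = 1.645.
Margin of error: 1.645 × 0.013516 = 0.02223.
Interval: 0.27323 ± 0.02223 → (0.2510, 0.2955).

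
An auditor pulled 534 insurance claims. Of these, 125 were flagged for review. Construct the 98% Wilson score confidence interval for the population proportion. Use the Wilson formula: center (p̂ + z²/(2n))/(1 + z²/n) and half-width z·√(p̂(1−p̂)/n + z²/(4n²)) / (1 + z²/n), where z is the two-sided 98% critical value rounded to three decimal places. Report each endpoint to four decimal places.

(0.1943, 0.2792)

p̂ = 125/534 = 0.23408; z = 2.326, so z² = 5.410276.
1 + z²/n = 1.010132.
Adjusted center: (0.23408 + z²/(2n))/1.010132 = 0.23675.
Radicand: p̂(1−p̂)/n + z²/(4n²) = 0.000335745 + 0.000004743 = 0.000340488.
Half-width = 2.326·√0.000340488/1.010132 = 0.04249.
Interval: 0.23675 ± 0.04249 → (0.1943, 0.2792).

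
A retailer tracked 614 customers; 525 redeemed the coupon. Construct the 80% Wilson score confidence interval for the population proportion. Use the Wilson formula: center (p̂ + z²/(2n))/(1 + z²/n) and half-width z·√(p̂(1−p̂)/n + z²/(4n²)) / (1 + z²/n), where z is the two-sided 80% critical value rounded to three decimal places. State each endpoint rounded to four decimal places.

Here p̂ = 525/614 = 0.85505 and z = 1.282 (z² = 1.643524).
Denominator 1 + z²/n = 1 + 1.643524/614 = 1.002677.
Center = (0.85505 + 0.001338)/1.002677 = 0.85410.
Radicand: p̂(1−p̂)/n + z²/(4n²) = 0.000201857 + 0.000001090 = 0.000202947.
Half-width = 1.282·√0.000202947/1.002677 = 0.01821.
Interval: 0.85410 ± 0.01821 → (0.8359, 0.8723).

(0.8359, 0.8723)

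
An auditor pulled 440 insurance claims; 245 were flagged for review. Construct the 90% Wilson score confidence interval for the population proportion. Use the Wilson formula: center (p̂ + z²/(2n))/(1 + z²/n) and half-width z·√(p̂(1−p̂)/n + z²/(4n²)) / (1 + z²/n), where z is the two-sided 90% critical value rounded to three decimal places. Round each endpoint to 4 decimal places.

(0.5176, 0.5953)

Here p̂ = 245/440 = 0.55682 and z = 1.645 (z² = 2.706025).
Denominator 1 + z²/n = 1 + 2.706025/440 = 1.006150.
Center = (0.55682 + 0.003075)/1.006150 = 0.55647.
Radicand: p̂(1−p̂)/n + z²/(4n²) = 0.000560845 + 0.000003494 = 0.000564339.
Half-width = z·√(radicand)/denom = 1.645·0.023756/1.006150 = 0.03884.
CI: 0.55647 ± 0.03884 = (0.5176, 0.5953).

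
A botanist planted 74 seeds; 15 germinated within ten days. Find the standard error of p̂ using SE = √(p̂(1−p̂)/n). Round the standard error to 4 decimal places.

The sample proportion is 15/74 = 0.20270.
p̂(1−p̂) = 0.161613.
SE = √(0.161613/74) = √0.002183959 = 0.0467.

SE = 0.0467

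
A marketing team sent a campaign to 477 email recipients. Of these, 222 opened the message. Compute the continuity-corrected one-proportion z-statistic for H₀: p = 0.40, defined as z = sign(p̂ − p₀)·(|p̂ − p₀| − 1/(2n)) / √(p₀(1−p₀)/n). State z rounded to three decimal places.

Sample proportion p̂ = 222/477 = 0.46541. p̂ − p₀ = 0.065409.
Continuity correction 1/(2n) = 1/954 = 0.001048.
Corrected numerator: |0.065409| − 0.001048 = 0.064361.
Under H₀, SE = √(p₀(1−p₀)/n) = √(0.40·0.60/477) = √0.000503145 = 0.022431.
z = (+)0.064361/0.022431 = 2.869.

z = 2.869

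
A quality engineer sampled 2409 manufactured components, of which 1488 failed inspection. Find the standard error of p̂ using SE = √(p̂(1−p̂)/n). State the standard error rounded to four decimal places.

SE = 0.0099

Sample proportion p̂ = 1488/2409 = 0.61768.
p̂(1−p̂) = 0.236151.
Dividing by n and taking the root: √0.000098029 = 0.0099.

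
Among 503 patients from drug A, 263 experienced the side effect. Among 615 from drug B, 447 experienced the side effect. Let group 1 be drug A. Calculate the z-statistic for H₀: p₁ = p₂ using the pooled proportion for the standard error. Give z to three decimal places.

p̂₁ = 263/503 = 0.52286, p̂₂ = 447/615 = 0.72683.
Pooled p̂ = (263+447)/(503+615) = 710/1118 = 0.63506.
SE = √[p̂(1−p̂)(1/n₁+1/n₂)] = √[0.63506·0.36494·(1/503+1/615)] ≈ 0.028941.
z = -0.20397/0.028941 = -7.048.

z = -7.048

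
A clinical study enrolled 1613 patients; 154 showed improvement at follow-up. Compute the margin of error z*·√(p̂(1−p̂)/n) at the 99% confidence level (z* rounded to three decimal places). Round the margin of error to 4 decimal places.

ME = 0.0188

The sample proportion is 154/1613 = 0.09547.
SE = √(p̂(1−p̂)/n) = √(0.086359/1613) = 0.007317.
The 99% critical value is z* = 2.576.
ME = 2.576·0.007317 = 0.0188.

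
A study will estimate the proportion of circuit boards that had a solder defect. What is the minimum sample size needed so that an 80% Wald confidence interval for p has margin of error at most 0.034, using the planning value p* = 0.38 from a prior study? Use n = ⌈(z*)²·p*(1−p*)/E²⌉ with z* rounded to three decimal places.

n = 335

The 80% critical value is z* = 1.282.
p*(1−p*) = 0.38·0.62 = 0.2356.
(z*)²·p*(1−p*)/E² = 1.643524·0.2356/0.001156 = 334.960.
Rounding up, n = 335.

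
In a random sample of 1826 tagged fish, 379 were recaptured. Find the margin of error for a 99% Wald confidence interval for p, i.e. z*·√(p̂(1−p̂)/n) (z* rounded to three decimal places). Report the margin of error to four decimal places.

With x = 379 successes in n = 1826, p̂ = 0.20756.
SE(p̂) = √(0.20756·0.79244/1826) = 0.009491.
For 99% confidence, z* = 2.576.
Margin of error = z*·SE = 2.576 × 0.009491 = 0.0244.

ME = 0.0244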